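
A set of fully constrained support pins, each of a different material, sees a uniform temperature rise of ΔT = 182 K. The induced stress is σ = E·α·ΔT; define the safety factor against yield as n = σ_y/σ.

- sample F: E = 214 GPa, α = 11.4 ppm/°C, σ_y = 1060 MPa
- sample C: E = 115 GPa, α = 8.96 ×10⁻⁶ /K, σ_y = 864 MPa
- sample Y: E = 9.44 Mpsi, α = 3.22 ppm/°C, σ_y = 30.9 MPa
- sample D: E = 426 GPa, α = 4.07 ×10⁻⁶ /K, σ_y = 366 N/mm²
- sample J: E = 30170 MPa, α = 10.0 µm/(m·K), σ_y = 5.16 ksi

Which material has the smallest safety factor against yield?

Per material, after unit conversion:
  sample F: E = 214.0, α = 11.4, σ_y = 1060 → σ = 444 MPa, n = 2.39
  sample C: E = 115.0, α = 8.96, σ_y = 864.0 → σ = 188 MPa, n = 4.61
  sample Y: E = 65.09, α = 3.22, σ_y = 30.90 → σ = 38.1 MPa, n = 0.810
  sample D: E = 426.0, α = 4.07, σ_y = 366.0 → σ = 316 MPa, n = 1.16
  sample J: E = 30.17, α = 10.0, σ_y = 35.58 → σ = 54.9 MPa, n = 0.648
Smallest n: sample J with n = 0.648.

sample J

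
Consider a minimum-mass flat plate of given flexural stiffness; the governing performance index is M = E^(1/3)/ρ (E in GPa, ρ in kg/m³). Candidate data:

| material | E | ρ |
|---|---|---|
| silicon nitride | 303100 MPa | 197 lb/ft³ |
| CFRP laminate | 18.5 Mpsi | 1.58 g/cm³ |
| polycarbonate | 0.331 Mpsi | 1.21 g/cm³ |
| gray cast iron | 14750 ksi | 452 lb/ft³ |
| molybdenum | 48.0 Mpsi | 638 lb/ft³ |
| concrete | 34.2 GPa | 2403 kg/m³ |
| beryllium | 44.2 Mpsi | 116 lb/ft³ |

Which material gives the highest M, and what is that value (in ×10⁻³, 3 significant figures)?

beryllium, M = 3.62×10⁻³

Putting every candidate on a common basis:
  silicon nitride: E = 303.1 GPa, ρ = 3156 kg/m³
  CFRP laminate: E = 127.6 GPa, ρ = 1580 kg/m³
  polycarbonate: E = 2.282 GPa, ρ = 1210 kg/m³
  gray cast iron: E = 101.7 GPa, ρ = 7240 kg/m³
  molybdenum: E = 330.9 GPa, ρ = 10220 kg/m³
  concrete: E = 34.20 GPa, ρ = 2403 kg/m³
  beryllium: E = 304.7 GPa, ρ = 1858 kg/m³
  beryllium: M = 3.62×10⁻³
  CFRP laminate: M = 3.19×10⁻³
  silicon nitride: M = 2.13×10⁻³
  concrete: M = 1.35×10⁻³
  polycarbonate: M = 1.09×10⁻³
  molybdenum: M = 0.677×10⁻³
  gray cast iron: M = 0.645×10⁻³
Highest index: beryllium.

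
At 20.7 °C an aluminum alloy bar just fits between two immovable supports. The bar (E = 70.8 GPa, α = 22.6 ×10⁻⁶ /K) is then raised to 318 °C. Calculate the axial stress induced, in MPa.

ΔT = 297.3 K. Constrained thermal stress σ = E·α·ΔT = 70.80×10³ MPa × 22.6×10⁻⁶ × 297.3 = 476 MPa (compressive).

476 MPa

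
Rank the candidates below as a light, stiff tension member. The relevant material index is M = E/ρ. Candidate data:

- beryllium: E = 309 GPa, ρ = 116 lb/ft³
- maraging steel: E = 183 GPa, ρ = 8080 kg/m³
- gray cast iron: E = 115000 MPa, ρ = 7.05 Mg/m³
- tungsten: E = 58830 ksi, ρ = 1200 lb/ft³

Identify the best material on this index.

Convert each candidate to consistent units, then evaluate M:
  beryllium: E = 309.0 GPa, ρ = 1858 kg/m³
  maraging steel: E = 183.0 GPa, ρ = 8080 kg/m³
  gray cast iron: E = 115.0 GPa, ρ = 7050 kg/m³
  tungsten: E = 405.6 GPa, ρ = 19220 kg/m³
  beryllium: M = 166 MN·m/kg
  maraging steel: M = 22.6 MN·m/kg
  tungsten: M = 21.1 MN·m/kg
  gray cast iron: M = 16.3 MN·m/kg
The maximum is for beryllium.

beryllium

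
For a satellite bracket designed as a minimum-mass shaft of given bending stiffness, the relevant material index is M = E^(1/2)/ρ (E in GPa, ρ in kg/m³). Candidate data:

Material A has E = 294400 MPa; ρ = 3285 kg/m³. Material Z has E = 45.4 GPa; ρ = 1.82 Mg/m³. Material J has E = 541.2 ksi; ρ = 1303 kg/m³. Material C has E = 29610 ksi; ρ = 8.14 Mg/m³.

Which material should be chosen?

After converting to SI:
  material A: E = 294.4 GPa, ρ = 3285 kg/m³
  material Z: E = 45.40 GPa, ρ = 1820 kg/m³
  material J: E = 3.731 GPa, ρ = 1303 kg/m³
  material C: E = 204.2 GPa, ρ = 8140 kg/m³
  material A: M = 5.22×10⁻³
  material Z: M = 3.70×10⁻³
  material C: M = 1.76×10⁻³
  material J: M = 1.48×10⁻³
Material A has the largest M.

material A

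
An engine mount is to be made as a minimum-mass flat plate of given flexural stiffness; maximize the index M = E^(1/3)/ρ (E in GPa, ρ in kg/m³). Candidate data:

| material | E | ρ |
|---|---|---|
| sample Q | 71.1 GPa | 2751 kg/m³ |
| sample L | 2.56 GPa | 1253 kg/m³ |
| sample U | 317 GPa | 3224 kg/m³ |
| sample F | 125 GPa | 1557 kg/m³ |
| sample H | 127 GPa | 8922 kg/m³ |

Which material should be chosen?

Evaluate M for each candidate:
  sample F: M = 3.21×10⁻³
  sample U: M = 2.11×10⁻³
  sample Q: M = 1.51×10⁻³
  sample L: M = 1.09×10⁻³
  sample H: M = 0.563×10⁻³
The maximum is for sample F.

sample F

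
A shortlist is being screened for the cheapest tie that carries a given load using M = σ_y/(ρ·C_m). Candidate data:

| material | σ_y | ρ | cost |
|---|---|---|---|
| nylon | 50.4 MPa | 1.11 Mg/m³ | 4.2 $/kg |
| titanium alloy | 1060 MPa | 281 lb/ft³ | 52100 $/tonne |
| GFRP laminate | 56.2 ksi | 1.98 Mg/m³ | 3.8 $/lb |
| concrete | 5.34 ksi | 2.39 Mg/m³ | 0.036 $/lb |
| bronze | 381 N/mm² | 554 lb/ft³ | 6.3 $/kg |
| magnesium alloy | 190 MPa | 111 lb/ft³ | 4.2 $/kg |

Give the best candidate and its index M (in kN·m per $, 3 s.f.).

concrete, M = 194 kN·m per $

Normalizing units and computing the index:
  nylon: σ_y = 50.40 MPa, ρ = 1110 kg/m³, cost = 4.200 $/kg
  titanium alloy: σ_y = 1060 MPa, ρ = 4501 kg/m³, cost = 52.10 $/kg
  GFRP laminate: σ_y = 387.5 MPa, ρ = 1980 kg/m³, cost = 8.377 $/kg
  concrete: σ_y = 36.82 MPa, ρ = 2390 kg/m³, cost = 0.07937 $/kg
  bronze: σ_y = 381.0 MPa, ρ = 8874 kg/m³, cost = 6.300 $/kg
  magnesium alloy: σ_y = 190.0 MPa, ρ = 1778 kg/m³, cost = 4.200 $/kg
  concrete: M = 194 kN·m per $
  magnesium alloy: M = 25.4 kN·m per $
  GFRP laminate: M = 23.4 kN·m per $
  nylon: M = 10.8 kN·m per $
  bronze: M = 6.81 kN·m per $
  titanium alloy: M = 4.52 kN·m per $
The maximum is for concrete.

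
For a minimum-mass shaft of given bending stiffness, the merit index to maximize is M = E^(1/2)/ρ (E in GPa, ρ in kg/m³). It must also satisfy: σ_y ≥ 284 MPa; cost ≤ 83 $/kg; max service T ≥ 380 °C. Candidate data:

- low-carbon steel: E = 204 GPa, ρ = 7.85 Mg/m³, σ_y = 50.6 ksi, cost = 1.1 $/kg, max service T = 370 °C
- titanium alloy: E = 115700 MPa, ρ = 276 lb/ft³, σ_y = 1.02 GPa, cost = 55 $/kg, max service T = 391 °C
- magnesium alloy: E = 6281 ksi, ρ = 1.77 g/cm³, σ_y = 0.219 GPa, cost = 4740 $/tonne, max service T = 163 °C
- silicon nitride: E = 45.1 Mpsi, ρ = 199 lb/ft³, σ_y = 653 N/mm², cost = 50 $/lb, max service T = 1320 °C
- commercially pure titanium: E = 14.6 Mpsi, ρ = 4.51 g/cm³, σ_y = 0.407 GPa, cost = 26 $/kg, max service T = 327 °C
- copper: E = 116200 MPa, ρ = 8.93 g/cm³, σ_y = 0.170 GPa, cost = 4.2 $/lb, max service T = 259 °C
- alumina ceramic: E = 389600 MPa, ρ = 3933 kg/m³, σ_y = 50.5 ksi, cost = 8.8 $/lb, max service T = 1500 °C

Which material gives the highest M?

alumina ceramic

Screen on constraints: σ_y ≥ 284 MPa; cost ≤ 83 $/kg; max service T ≥ 380 °C. Survivors: titanium alloy, alumina ceramic.
In SI units:
  titanium alloy: E = 115.7 GPa, ρ = 4421 kg/m³
  alumina ceramic: E = 389.6 GPa, ρ = 3933 kg/m³
  alumina ceramic: M = 5.02×10⁻³
  titanium alloy: M = 2.43×10⁻³
Alumina ceramic ranks first.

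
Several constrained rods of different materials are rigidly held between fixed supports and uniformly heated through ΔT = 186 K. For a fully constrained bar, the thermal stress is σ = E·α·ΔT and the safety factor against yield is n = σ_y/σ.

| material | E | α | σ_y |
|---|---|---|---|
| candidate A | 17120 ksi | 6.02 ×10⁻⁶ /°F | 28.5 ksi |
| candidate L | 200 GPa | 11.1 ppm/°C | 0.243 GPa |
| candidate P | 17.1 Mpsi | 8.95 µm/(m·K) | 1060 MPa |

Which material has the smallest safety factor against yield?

candidate L

Converting E to GPa, α to ×10⁻⁶/K, σ_y to MPa, then σ and n for each:
  candidate A: E = 118.0, α = 10.8, σ_y = 196.5 → σ = 238 MPa, n = 0.826
  candidate L: E = 200.0, α = 11.1, σ_y = 243.0 → σ = 413 MPa, n = 0.588
  candidate P: E = 117.9, α = 8.95, σ_y = 1060 → σ = 196 MPa, n = 5.40
Candidate L has the lowest safety factor, n = 0.588.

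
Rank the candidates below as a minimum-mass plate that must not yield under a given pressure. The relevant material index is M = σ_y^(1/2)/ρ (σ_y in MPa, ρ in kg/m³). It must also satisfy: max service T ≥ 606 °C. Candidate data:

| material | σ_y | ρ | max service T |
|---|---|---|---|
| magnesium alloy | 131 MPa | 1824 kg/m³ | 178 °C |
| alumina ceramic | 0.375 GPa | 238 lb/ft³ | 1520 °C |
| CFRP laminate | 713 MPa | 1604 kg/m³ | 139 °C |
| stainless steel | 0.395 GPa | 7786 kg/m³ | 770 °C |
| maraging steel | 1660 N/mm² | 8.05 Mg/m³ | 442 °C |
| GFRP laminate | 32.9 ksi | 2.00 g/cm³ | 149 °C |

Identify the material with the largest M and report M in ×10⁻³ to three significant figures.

alumina ceramic, M = 5.08×10⁻³

Screen on constraints: max service T ≥ 606 °C. Survivors: alumina ceramic, stainless steel.
In SI units:
  alumina ceramic: σ_y = 375.0 MPa, ρ = 3812 kg/m³
  stainless steel: σ_y = 395.0 MPa, ρ = 7786 kg/m³
  alumina ceramic: M = 5.08×10⁻³
  stainless steel: M = 2.55×10⁻³
The maximum is for alumina ceramic.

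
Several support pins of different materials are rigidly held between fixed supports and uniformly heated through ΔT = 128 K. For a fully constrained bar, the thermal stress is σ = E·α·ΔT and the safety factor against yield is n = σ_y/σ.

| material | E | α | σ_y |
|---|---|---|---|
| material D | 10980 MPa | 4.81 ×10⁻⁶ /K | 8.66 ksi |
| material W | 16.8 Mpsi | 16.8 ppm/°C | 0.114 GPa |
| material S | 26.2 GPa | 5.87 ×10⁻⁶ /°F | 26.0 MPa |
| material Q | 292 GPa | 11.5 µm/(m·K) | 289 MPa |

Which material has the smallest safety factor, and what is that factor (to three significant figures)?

In consistent units (E in GPa, α in ×10⁻⁶/K, σ_y in MPa):
  material D: E = 10.98, α = 4.81, σ_y = 59.71 → σ = 6.76 MPa, n = 8.83
  material W: E = 115.8, α = 16.8, σ_y = 114.0 → σ = 249 MPa, n = 0.458
  material S: E = 26.20, α = 10.6, σ_y = 26.00 → σ = 35.4 MPa, n = 0.734
  material Q: E = 292.0, α = 11.5, σ_y = 289.0 → σ = 430 MPa, n = 0.672
The minimum is material W at n = 0.458.

material W, n = 0.458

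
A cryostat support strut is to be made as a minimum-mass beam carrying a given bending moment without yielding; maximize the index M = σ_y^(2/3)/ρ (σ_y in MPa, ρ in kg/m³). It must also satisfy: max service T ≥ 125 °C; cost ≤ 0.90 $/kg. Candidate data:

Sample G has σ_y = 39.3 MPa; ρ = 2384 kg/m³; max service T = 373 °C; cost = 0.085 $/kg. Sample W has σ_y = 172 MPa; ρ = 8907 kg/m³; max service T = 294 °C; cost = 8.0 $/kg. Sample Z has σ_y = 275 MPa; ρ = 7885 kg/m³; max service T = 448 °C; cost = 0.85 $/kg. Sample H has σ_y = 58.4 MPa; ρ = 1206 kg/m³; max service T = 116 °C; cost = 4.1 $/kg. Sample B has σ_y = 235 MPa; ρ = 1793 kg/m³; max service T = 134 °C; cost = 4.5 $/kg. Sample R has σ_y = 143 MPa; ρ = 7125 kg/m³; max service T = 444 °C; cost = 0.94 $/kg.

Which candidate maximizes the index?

sample Z

Screen on constraints: max service T ≥ 125 °C; cost ≤ 0.90 $/kg. Survivors: sample G, sample Z.
Evaluate M for each candidate:
  sample Z: M = 5.36×10⁻³
  sample G: M = 4.85×10⁻³
The maximum is for sample Z.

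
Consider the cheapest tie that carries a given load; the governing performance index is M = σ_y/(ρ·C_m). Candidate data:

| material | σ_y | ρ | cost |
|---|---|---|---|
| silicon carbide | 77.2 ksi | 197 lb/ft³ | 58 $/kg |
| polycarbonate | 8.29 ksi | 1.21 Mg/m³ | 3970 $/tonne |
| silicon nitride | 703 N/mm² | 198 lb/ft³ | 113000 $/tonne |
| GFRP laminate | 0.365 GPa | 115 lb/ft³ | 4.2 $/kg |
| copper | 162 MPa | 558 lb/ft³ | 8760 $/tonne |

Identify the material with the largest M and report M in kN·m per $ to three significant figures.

GFRP laminate, M = 47.2 kN·m per $

After converting to SI:
  silicon carbide: σ_y = 532.3 MPa, ρ = 3156 kg/m³, cost = 58.00 $/kg
  polycarbonate: σ_y = 57.16 MPa, ρ = 1210 kg/m³, cost = 3.970 $/kg
  silicon nitride: σ_y = 703.0 MPa, ρ = 3172 kg/m³, cost = 113.0 $/kg
  GFRP laminate: σ_y = 365.0 MPa, ρ = 1842 kg/m³, cost = 4.200 $/kg
  copper: σ_y = 162.0 MPa, ρ = 8938 kg/m³, cost = 8.760 $/kg
  GFRP laminate: M = 47.2 kN·m per $
  polycarbonate: M = 11.9 kN·m per $
  silicon carbide: M = 2.91 kN·m per $
  copper: M = 2.07 kN·m per $
  silicon nitride: M = 1.96 kN·m per $
GFRP laminate has the largest M.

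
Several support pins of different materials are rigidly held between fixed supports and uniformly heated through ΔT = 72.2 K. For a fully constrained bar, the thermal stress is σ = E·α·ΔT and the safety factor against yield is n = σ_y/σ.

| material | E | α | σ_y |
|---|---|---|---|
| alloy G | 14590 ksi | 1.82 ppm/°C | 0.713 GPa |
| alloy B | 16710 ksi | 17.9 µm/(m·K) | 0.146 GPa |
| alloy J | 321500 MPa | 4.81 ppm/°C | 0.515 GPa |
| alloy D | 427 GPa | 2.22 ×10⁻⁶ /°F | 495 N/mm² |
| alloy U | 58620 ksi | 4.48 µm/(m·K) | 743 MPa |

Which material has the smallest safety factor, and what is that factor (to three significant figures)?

alloy B, n = 0.981

Per material, after unit conversion:
  alloy G: E = 100.6, α = 1.82, σ_y = 713.0 → σ = 13.2 MPa, n = 53.9
  alloy B: E = 115.2, α = 17.9, σ_y = 146.0 → σ = 149 MPa, n = 0.981
  alloy J: E = 321.5, α = 4.81, σ_y = 515.0 → σ = 112 MPa, n = 4.61
  alloy D: E = 427.0, α = 4.00, σ_y = 495.0 → σ = 123 MPa, n = 4.02
  alloy U: E = 404.2, α = 4.48, σ_y = 743.0 → σ = 131 MPa, n = 5.68
The minimum is alloy B at n = 0.981.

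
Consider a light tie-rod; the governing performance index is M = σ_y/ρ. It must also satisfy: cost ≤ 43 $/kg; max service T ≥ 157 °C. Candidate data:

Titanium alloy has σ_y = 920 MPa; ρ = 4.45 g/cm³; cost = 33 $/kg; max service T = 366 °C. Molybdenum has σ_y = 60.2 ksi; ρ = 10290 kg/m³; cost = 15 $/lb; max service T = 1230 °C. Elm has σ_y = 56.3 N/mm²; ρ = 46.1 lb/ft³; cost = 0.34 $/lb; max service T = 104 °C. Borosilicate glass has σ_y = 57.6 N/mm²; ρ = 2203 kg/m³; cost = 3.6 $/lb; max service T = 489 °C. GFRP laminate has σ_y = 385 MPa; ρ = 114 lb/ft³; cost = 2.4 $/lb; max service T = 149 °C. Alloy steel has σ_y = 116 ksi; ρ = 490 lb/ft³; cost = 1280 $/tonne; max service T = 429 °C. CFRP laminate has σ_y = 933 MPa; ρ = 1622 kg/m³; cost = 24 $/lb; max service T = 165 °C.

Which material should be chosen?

Screen on constraints: cost ≤ 43 $/kg; max service T ≥ 157 °C. Survivors: titanium alloy, molybdenum, borosilicate glass, alloy steel.
After converting to SI:
  titanium alloy: σ_y = 920.0 MPa, ρ = 4450 kg/m³
  molybdenum: σ_y = 415.1 MPa, ρ = 10290 kg/m³
  borosilicate glass: σ_y = 57.60 MPa, ρ = 2203 kg/m³
  alloy steel: σ_y = 799.8 MPa, ρ = 7849 kg/m³
  titanium alloy: M = 207 kN·m/kg
  alloy steel: M = 102 kN·m/kg
  molybdenum: M = 40.3 kN·m/kg
  borosilicate glass: M = 26.1 kN·m/kg
The maximum is for titanium alloy.

titanium alloy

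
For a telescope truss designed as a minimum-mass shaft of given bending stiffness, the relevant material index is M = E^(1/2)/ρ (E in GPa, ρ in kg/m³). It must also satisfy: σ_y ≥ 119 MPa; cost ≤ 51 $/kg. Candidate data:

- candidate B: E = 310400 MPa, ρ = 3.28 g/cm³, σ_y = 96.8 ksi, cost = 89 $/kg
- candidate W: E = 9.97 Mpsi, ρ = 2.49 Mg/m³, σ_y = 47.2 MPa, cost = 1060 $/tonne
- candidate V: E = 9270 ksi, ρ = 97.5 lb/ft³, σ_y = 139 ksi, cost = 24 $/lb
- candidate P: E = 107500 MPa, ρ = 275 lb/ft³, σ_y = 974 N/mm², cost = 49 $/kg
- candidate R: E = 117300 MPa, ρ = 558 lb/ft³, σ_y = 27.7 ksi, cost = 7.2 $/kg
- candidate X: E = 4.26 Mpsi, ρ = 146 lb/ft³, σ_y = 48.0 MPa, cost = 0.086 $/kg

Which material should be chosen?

candidate P

Screen on constraints: σ_y ≥ 119 MPa; cost ≤ 51 $/kg. Survivors: candidate P, candidate R.
Putting every candidate on a common basis:
  candidate P: E = 107.5 GPa, ρ = 4405 kg/m³
  candidate R: E = 117.3 GPa, ρ = 8938 kg/m³
  candidate P: M = 2.35×10⁻³
  candidate R: M = 1.21×10⁻³
The maximum is for candidate P.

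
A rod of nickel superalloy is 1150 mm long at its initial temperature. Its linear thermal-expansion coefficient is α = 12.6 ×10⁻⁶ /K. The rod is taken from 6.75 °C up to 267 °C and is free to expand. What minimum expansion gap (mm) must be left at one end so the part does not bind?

3.77 mm

ΔT = 267 − 6.75 = 260.2 K.
ΔL = α·L₀·ΔT = 12.6×10⁻⁶ × 1150 mm × 260.2 K = 3.77 mm.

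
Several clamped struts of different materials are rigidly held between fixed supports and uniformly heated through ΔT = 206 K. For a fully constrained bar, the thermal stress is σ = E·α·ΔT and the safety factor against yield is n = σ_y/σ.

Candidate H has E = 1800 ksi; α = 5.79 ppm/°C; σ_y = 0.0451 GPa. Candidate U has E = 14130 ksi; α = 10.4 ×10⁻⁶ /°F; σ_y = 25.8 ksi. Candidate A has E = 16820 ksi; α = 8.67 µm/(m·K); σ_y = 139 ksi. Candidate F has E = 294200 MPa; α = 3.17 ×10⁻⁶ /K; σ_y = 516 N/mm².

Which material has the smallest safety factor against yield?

candidate U

Per material, after unit conversion:
  candidate H: E = 12.41, α = 5.79, σ_y = 45.10 → σ = 14.8 MPa, n = 3.05
  candidate U: E = 97.42, α = 18.7, σ_y = 177.9 → σ = 376 MPa, n = 0.473
  candidate A: E = 116.0, α = 8.67, σ_y = 958.4 → σ = 207 MPa, n = 4.63
  candidate F: E = 294.2, α = 3.17, σ_y = 516.0 → σ = 192 MPa, n = 2.69
The minimum is candidate U at n = 0.473.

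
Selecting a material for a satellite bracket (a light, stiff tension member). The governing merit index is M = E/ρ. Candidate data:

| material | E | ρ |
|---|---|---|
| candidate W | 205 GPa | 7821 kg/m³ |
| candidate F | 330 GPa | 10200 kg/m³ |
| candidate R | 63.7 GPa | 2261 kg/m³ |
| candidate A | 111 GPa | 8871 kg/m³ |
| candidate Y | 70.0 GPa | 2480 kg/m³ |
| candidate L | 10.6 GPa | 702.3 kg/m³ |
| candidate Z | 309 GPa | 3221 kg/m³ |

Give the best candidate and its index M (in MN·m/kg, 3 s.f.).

Evaluate M for each candidate:
  candidate Z: M = 95.9 MN·m/kg
  candidate F: M = 32.4 MN·m/kg
  candidate Y: M = 28.2 MN·m/kg
  candidate R: M = 28.2 MN·m/kg
  candidate W: M = 26.2 MN·m/kg
  candidate L: M = 15.1 MN·m/kg
  candidate A: M = 12.5 MN·m/kg
Candidate Z ranks first.

candidate Z, M = 95.9 MN·m/kg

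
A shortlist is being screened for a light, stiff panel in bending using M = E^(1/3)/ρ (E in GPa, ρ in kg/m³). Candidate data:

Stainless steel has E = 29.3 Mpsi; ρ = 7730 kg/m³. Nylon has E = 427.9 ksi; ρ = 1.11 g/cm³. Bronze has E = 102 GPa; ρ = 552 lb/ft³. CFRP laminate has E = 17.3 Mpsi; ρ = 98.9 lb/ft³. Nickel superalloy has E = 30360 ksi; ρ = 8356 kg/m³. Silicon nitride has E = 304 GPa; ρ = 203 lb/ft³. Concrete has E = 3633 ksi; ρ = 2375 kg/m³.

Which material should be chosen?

In SI units:
  stainless steel: E = 202.0 GPa, ρ = 7730 kg/m³
  nylon: E = 2.950 GPa, ρ = 1110 kg/m³
  bronze: E = 102.0 GPa, ρ = 8842 kg/m³
  CFRP laminate: E = 119.3 GPa, ρ = 1584 kg/m³
  nickel superalloy: E = 209.3 GPa, ρ = 8356 kg/m³
  silicon nitride: E = 304.0 GPa, ρ = 3252 kg/m³
  concrete: E = 25.05 GPa, ρ = 2375 kg/m³
  CFRP laminate: M = 3.11×10⁻³
  silicon nitride: M = 2.07×10⁻³
  nylon: M = 1.29×10⁻³
  concrete: M = 1.23×10⁻³
  stainless steel: M = 0.759×10⁻³
  nickel superalloy: M = 0.711×10⁻³
  bronze: M = 0.528×10⁻³
The maximum is for CFRP laminate.

CFRP laminate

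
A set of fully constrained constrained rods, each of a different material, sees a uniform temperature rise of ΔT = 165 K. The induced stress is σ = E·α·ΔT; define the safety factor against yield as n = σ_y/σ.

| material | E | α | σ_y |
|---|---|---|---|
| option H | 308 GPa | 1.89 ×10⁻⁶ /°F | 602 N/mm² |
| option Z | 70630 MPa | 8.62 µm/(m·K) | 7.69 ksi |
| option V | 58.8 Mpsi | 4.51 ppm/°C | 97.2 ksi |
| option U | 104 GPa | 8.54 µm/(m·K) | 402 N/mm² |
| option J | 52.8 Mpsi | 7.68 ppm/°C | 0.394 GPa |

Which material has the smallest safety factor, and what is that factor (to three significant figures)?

option Z, n = 0.528

With everything in SI (GPa, ×10⁻⁶/K, MPa):
  option H: E = 308.0, α = 3.40, σ_y = 602.0 → σ = 173 MPa, n = 3.48
  option Z: E = 70.63, α = 8.62, σ_y = 53.02 → σ = 100 MPa, n = 0.528
  option V: E = 405.4, α = 4.51, σ_y = 670.2 → σ = 302 MPa, n = 2.22
  option U: E = 104.0, α = 8.54, σ_y = 402.0 → σ = 147 MPa, n = 2.74
  option J: E = 364.0, α = 7.68, σ_y = 394.0 → σ = 461 MPa, n = 0.854
Option Z has the lowest safety factor, n = 0.528.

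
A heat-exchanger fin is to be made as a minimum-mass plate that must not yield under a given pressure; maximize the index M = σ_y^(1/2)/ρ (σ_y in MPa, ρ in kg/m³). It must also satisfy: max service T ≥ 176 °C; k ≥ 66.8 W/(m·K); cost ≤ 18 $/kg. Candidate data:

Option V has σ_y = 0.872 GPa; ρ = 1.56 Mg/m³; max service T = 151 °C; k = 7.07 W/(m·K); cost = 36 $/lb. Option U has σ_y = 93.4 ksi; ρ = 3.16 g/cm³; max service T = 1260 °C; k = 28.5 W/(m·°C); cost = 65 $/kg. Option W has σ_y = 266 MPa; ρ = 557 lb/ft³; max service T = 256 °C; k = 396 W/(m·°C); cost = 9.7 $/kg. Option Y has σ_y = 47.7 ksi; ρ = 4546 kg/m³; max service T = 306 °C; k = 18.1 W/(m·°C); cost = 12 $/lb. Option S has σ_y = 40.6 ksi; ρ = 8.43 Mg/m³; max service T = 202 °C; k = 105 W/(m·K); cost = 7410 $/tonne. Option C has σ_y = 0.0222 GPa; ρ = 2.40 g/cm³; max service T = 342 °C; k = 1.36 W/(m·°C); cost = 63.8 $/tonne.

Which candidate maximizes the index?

option S

Screen on constraints: max service T ≥ 176 °C; k ≥ 66.8 W/(m·K); cost ≤ 18 $/kg. Survivors: option W, option S.
Convert each candidate to consistent units, then evaluate M:
  option W: σ_y = 266.0 MPa, ρ = 8922 kg/m³
  option S: σ_y = 279.9 MPa, ρ = 8430 kg/m³
  option S: M = 1.98×10⁻³
  option W: M = 1.83×10⁻³
The maximum is for option S.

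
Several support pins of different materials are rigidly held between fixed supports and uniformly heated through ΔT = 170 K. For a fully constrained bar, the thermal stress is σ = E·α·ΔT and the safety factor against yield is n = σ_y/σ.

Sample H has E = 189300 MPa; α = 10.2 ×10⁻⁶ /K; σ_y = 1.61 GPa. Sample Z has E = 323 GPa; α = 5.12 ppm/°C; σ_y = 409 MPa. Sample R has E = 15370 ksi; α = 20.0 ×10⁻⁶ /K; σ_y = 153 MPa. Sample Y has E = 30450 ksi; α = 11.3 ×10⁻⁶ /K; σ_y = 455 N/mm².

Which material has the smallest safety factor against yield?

With everything in SI (GPa, ×10⁻⁶/K, MPa):
  sample H: E = 189.3, α = 10.2, σ_y = 1610 → σ = 328 MPa, n = 4.90
  sample Z: E = 323.0, α = 5.12, σ_y = 409.0 → σ = 281 MPa, n = 1.45
  sample R: E = 106.0, α = 20.0, σ_y = 153.0 → σ = 360 MPa, n = 0.425
  sample Y: E = 209.9, α = 11.3, σ_y = 455.0 → σ = 403 MPa, n = 1.13
Sample R has the lowest safety factor, n = 0.425.

sample R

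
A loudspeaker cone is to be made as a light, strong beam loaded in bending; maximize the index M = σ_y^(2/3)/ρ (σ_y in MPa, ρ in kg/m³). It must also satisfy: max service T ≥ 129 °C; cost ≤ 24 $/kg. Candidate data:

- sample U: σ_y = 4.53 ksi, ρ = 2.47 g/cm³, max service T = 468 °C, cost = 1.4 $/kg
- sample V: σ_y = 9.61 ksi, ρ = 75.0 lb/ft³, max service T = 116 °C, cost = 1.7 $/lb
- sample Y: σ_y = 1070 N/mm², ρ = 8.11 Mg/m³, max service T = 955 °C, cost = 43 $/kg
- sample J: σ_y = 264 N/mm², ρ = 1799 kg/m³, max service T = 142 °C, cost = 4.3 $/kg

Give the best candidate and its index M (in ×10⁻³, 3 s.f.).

Screen on constraints: max service T ≥ 129 °C; cost ≤ 24 $/kg. Survivors: sample U, sample J.
After converting to SI:
  sample U: σ_y = 31.23 MPa, ρ = 2470 kg/m³
  sample J: σ_y = 264.0 MPa, ρ = 1799 kg/m³
  sample J: M = 22.9×10⁻³
  sample U: M = 4.02×10⁻³
The maximum is for sample J.

sample J, M = 22.9×10⁻³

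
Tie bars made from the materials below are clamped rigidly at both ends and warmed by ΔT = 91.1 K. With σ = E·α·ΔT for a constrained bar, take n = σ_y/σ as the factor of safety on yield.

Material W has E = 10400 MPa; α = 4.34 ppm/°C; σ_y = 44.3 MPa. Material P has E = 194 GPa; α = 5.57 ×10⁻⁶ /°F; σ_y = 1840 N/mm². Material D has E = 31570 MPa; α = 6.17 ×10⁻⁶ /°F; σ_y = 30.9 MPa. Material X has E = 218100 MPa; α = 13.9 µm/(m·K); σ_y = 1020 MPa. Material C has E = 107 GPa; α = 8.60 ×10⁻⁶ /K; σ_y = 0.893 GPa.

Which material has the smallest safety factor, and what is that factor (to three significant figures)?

material D, n = 0.967

Per material, after unit conversion:
  material W: E = 10.40, α = 4.34, σ_y = 44.30 → σ = 4.11 MPa, n = 10.8
  material P: E = 194.0, α = 10.0, σ_y = 1840 → σ = 177 MPa, n = 10.4
  material D: E = 31.57, α = 11.1, σ_y = 30.90 → σ = 31.9 MPa, n = 0.967
  material X: E = 218.1, α = 13.9, σ_y = 1020 → σ = 276 MPa, n = 3.69
  material C: E = 107.0, α = 8.60, σ_y = 893.0 → σ = 83.8 MPa, n = 10.7
The minimum is material D at n = 0.967.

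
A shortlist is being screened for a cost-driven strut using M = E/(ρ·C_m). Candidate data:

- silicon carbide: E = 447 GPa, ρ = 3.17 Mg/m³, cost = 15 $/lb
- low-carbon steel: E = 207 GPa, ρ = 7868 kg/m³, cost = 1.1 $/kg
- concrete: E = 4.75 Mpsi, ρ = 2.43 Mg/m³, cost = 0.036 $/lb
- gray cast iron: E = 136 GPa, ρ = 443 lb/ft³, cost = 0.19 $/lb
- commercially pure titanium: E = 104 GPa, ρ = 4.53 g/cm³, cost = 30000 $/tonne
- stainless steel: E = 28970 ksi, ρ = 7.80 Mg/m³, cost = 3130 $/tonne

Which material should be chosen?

In SI units:
  silicon carbide: E = 447.0 GPa, ρ = 3170 kg/m³, cost = 33.07 $/kg
  low-carbon steel: E = 207.0 GPa, ρ = 7868 kg/m³, cost = 1.100 $/kg
  concrete: E = 32.75 GPa, ρ = 2430 kg/m³, cost = 0.07937 $/kg
  gray cast iron: E = 136.0 GPa, ρ = 7096 kg/m³, cost = 0.4189 $/kg
  commercially pure titanium: E = 104.0 GPa, ρ = 4530 kg/m³, cost = 30.00 $/kg
  stainless steel: E = 199.7 GPa, ρ = 7800 kg/m³, cost = 3.130 $/kg
  concrete: M = 170 MN·m per $
  gray cast iron: M = 45.8 MN·m per $
  low-carbon steel: M = 23.9 MN·m per $
  stainless steel: M = 8.18 MN·m per $
  silicon carbide: M = 4.26 MN·m per $
  commercially pure titanium: M = 0.765 MN·m per $
Concrete has the largest M.

concrete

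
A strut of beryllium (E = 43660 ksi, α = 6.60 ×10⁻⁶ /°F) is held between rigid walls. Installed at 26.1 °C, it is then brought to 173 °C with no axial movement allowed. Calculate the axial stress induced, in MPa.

525 MPa

E = 43660 ksi = 301.0 GPa.
α = 6.60×10⁻⁶/°F × 9/5 = 11.9×10⁻⁶/K.
ΔT = 146.9 K. Constrained thermal stress σ = E·α·ΔT = 301.0×10³ MPa × 11.9×10⁻⁶ × 146.9 = 525 MPa (compressive).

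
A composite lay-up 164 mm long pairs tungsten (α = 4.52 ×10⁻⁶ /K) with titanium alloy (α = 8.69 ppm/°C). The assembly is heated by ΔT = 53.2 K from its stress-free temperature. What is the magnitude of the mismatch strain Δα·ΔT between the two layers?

Δα = |4.52 − 8.69|×10⁻⁶/K = 4.17×10⁻⁶/K.
Mismatch strain = Δα·ΔT = 4.17×10⁻⁶ × 53.2 = 2.22×10⁻⁴.

2.22×10⁻⁴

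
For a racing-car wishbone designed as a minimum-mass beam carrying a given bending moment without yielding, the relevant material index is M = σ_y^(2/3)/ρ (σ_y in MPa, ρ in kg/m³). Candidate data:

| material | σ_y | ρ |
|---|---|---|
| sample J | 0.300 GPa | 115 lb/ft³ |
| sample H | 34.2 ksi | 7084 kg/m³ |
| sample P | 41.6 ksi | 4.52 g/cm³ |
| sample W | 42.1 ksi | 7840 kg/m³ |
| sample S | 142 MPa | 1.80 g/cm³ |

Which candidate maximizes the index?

In SI units:
  sample J: σ_y = 300.0 MPa, ρ = 1842 kg/m³
  sample H: σ_y = 235.8 MPa, ρ = 7084 kg/m³
  sample P: σ_y = 286.8 MPa, ρ = 4520 kg/m³
  sample W: σ_y = 290.3 MPa, ρ = 7840 kg/m³
  sample S: σ_y = 142.0 MPa, ρ = 1800 kg/m³
  sample J: M = 24.3×10⁻³
  sample S: M = 15.1×10⁻³
  sample P: M = 9.62×10⁻³
  sample W: M = 5.59×10⁻³
  sample H: M = 5.39×10⁻³
Sample J ranks first.

sample J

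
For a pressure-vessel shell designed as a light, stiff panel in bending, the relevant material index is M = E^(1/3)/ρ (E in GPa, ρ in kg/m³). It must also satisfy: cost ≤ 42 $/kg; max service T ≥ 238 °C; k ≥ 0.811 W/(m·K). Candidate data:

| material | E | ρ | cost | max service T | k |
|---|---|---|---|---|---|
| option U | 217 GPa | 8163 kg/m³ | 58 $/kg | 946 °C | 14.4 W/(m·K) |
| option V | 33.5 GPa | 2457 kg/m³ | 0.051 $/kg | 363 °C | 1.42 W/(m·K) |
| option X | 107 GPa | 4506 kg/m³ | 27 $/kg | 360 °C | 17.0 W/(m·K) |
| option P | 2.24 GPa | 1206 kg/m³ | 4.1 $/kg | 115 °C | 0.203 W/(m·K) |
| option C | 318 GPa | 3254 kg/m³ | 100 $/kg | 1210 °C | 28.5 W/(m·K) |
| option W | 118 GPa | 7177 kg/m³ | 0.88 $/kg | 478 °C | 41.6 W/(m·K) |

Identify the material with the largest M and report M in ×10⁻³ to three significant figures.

option V, M = 1.31×10⁻³

Screen on constraints: cost ≤ 42 $/kg; max service T ≥ 238 °C; k ≥ 0.811 W/(m·K). Survivors: option V, option X, option W.
Per-candidate index values:
  option V: M = 1.31×10⁻³
  option X: M = 1.05×10⁻³
  option W: M = 0.683×10⁻³
The maximum is for option V.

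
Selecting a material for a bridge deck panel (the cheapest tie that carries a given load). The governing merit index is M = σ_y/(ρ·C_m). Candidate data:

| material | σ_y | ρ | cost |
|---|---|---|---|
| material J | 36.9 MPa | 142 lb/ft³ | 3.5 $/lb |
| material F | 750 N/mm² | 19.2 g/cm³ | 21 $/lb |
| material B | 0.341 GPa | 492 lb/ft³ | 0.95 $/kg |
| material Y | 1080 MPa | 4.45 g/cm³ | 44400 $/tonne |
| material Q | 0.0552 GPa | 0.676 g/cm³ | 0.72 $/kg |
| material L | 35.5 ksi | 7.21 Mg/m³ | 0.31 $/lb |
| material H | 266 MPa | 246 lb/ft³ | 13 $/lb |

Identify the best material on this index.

Convert each candidate to consistent units, then evaluate M:
  material J: σ_y = 36.90 MPa, ρ = 2275 kg/m³, cost = 7.716 $/kg
  material F: σ_y = 750.0 MPa, ρ = 19200 kg/m³, cost = 46.30 $/kg
  material B: σ_y = 341.0 MPa, ρ = 7881 kg/m³, cost = 0.9500 $/kg
  material Y: σ_y = 1080 MPa, ρ = 4450 kg/m³, cost = 44.40 $/kg
  material Q: σ_y = 55.20 MPa, ρ = 676.0 kg/m³, cost = 0.7200 $/kg
  material L: σ_y = 244.8 MPa, ρ = 7210 kg/m³, cost = 0.6834 $/kg
  material H: σ_y = 266.0 MPa, ρ = 3941 kg/m³, cost = 28.66 $/kg
  material Q: M = 113 kN·m per $
  material L: M = 49.7 kN·m per $
  material B: M = 45.5 kN·m per $
  material Y: M = 5.47 kN·m per $
  material H: M = 2.36 kN·m per $
  material J: M = 2.10 kN·m per $
  material F: M = 0.844 kN·m per $
Material Q has the largest M.

material Q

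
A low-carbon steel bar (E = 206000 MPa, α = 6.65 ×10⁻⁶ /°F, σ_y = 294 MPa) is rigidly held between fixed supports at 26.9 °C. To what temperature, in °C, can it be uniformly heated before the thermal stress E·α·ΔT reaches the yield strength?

E = 206000 MPa = 206.0 GPa.
α = 6.65×10⁻⁶/°F × 9/5 = 12.0×10⁻⁶/K.
E·α·ΔT = 294.0 MPa ⇒ ΔT = 294.0 / (206.0×10³ × 12.0×10⁻⁶) = 119.2 K.
T = 26.9 + 119.2 = 146.1 °C.

146 °C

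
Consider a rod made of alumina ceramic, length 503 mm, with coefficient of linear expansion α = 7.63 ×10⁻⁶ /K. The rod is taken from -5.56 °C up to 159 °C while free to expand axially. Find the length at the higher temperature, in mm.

503.63 mm

ΔT = 159 − (-5.56) = 164.6 K.
ΔL = α·L₀·ΔT = 7.63×10⁻⁶ × 503 mm × 164.6 K = 0.632 mm.
L = L₀ + ΔL = 503 + 0.632 = 503.63 mm.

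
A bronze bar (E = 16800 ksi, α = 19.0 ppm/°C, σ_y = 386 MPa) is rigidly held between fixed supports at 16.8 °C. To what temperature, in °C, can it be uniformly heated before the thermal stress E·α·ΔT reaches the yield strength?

192 °C

E = 16800 ksi = 115.8 GPa.
E·α·ΔT = 386.0 MPa ⇒ ΔT = 386.0 / (115.8×10³ × 19.0×10⁻⁶) = 175.4 K.
T = 16.8 + 175.4 = 192.2 °C.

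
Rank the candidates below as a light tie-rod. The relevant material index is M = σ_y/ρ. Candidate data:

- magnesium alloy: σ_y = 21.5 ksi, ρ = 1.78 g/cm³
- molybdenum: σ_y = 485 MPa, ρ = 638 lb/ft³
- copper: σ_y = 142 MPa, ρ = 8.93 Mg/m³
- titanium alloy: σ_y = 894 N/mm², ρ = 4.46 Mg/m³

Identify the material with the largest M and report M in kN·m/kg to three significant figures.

Putting every candidate on a common basis:
  magnesium alloy: σ_y = 148.2 MPa, ρ = 1780 kg/m³
  molybdenum: σ_y = 485.0 MPa, ρ = 10220 kg/m³
  copper: σ_y = 142.0 MPa, ρ = 8930 kg/m³
  titanium alloy: σ_y = 894.0 MPa, ρ = 4460 kg/m³
  titanium alloy: M = 200 kN·m/kg
  magnesium alloy: M = 83.3 kN·m/kg
  molybdenum: M = 47.5 kN·m/kg
  copper: M = 15.9 kN·m/kg
Highest index: titanium alloy.

titanium alloy, M = 200 kN·m/kg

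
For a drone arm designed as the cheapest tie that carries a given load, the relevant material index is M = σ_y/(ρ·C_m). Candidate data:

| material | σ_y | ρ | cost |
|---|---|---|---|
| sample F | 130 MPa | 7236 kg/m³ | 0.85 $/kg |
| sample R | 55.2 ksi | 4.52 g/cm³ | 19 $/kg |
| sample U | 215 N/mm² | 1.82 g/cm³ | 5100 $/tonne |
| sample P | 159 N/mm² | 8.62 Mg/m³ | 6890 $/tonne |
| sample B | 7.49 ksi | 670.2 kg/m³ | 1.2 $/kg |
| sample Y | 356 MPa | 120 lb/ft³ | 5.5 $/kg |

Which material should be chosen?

Convert each candidate to consistent units, then evaluate M:
  sample F: σ_y = 130.0 MPa, ρ = 7236 kg/m³, cost = 0.8500 $/kg
  sample R: σ_y = 380.6 MPa, ρ = 4520 kg/m³, cost = 19.00 $/kg
  sample U: σ_y = 215.0 MPa, ρ = 1820 kg/m³, cost = 5.100 $/kg
  sample P: σ_y = 159.0 MPa, ρ = 8620 kg/m³, cost = 6.890 $/kg
  sample B: σ_y = 51.64 MPa, ρ = 670.2 kg/m³, cost = 1.200 $/kg
  sample Y: σ_y = 356.0 MPa, ρ = 1922 kg/m³, cost = 5.500 $/kg
  sample B: M = 64.2 kN·m per $
  sample Y: M = 33.7 kN·m per $
  sample U: M = 23.2 kN·m per $
  sample F: M = 21.1 kN·m per $
  sample R: M = 4.43 kN·m per $
  sample P: M = 2.68 kN·m per $
The maximum is for sample B.

sample B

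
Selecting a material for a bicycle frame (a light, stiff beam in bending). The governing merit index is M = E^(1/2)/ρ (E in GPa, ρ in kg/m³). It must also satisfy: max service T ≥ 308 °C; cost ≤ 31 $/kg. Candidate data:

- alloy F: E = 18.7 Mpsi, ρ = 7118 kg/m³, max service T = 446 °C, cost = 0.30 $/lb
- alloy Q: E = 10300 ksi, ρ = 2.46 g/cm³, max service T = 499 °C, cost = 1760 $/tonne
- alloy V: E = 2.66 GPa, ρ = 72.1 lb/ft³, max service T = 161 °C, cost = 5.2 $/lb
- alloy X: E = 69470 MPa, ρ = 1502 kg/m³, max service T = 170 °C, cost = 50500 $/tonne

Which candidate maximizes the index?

alloy Q

Screen on constraints: max service T ≥ 308 °C; cost ≤ 31 $/kg. Survivors: alloy F, alloy Q.
Putting every candidate on a common basis:
  alloy F: E = 128.9 GPa, ρ = 7118 kg/m³
  alloy Q: E = 71.02 GPa, ρ = 2460 kg/m³
  alloy Q: M = 3.43×10⁻³
  alloy F: M = 1.60×10⁻³
Alloy Q has the largest M.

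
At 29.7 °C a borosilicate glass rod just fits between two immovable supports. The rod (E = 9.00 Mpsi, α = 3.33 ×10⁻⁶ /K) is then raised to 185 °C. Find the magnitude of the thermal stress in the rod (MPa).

32.1 MPa

E = 9.00 Mpsi = 62.05 GPa.
ΔT = 155.3 K. Constrained thermal stress σ = E·α·ΔT = 62.05×10³ MPa × 3.33×10⁻⁶ × 155.3 = 32.1 MPa (compressive).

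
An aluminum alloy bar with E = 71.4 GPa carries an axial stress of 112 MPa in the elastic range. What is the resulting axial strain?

ε = σ/E = 112 / 71400 = 1.57×10⁻³.

1.57×10⁻³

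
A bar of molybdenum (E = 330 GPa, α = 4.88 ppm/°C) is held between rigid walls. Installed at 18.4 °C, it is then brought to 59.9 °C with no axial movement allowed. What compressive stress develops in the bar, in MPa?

66.8 MPa

ΔT = 41.50 K. Constrained thermal stress σ = E·α·ΔT = 330.0×10³ MPa × 4.88×10⁻⁶ × 41.50 = 66.8 MPa (compressive).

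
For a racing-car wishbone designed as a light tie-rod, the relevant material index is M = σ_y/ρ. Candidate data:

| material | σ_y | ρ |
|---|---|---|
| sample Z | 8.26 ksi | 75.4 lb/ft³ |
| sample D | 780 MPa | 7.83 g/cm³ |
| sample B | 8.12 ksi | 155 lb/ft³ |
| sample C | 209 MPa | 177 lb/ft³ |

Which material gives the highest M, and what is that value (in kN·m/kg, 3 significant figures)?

sample D, M = 99.6 kN·m/kg

Normalizing units and computing the index:
  sample Z: σ_y = 56.95 MPa, ρ = 1208 kg/m³
  sample D: σ_y = 780.0 MPa, ρ = 7830 kg/m³
  sample B: σ_y = 55.99 MPa, ρ = 2483 kg/m³
  sample C: σ_y = 209.0 MPa, ρ = 2835 kg/m³
  sample D: M = 99.6 kN·m/kg
  sample C: M = 73.7 kN·m/kg
  sample Z: M = 47.2 kN·m/kg
  sample B: M = 22.5 kN·m/kg
The maximum is for sample D.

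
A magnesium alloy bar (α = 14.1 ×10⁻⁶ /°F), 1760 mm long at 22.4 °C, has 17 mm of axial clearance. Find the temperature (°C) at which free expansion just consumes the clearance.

α = 14.1×10⁻⁶/°F × 9/5 = 25.4×10⁻⁶/K.
α·L₀·ΔT = 17.0 mm ⇒ ΔT = 17.0 / (25.4×10⁻⁶ × 1760.0) = 380.6 K.
T = 22.4 + 380.6 = 403.0 °C.

403 °C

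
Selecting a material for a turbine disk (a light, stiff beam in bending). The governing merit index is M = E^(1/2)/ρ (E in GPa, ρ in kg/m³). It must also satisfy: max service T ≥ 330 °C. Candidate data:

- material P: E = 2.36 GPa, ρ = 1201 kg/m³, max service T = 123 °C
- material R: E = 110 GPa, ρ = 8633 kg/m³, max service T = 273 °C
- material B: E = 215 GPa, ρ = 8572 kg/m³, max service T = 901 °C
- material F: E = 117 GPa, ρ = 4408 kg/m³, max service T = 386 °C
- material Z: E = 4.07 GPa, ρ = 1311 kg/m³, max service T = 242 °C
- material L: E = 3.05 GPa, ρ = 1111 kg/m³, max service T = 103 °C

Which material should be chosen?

material F

Screen on constraints: max service T ≥ 330 °C. Survivors: material B, material F.
Evaluate M for each candidate:
  material F: M = 2.45×10⁻³
  material B: M = 1.71×10⁻³
Material F ranks first.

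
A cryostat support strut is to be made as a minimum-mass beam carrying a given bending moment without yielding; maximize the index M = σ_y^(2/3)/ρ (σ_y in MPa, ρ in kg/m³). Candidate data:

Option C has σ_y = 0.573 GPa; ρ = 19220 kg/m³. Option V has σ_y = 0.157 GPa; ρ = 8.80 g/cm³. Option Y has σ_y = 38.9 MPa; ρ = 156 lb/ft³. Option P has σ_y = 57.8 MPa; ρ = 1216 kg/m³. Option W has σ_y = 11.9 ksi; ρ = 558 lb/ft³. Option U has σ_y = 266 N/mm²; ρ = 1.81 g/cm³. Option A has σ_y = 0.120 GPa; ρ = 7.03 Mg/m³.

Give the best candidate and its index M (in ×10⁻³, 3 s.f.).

Normalizing units and computing the index:
  option C: σ_y = 573.0 MPa, ρ = 19220 kg/m³
  option V: σ_y = 157.0 MPa, ρ = 8800 kg/m³
  option Y: σ_y = 38.90 MPa, ρ = 2499 kg/m³
  option P: σ_y = 57.80 MPa, ρ = 1216 kg/m³
  option W: σ_y = 82.05 MPa, ρ = 8938 kg/m³
  option U: σ_y = 266.0 MPa, ρ = 1810 kg/m³
  option A: σ_y = 120.0 MPa, ρ = 7030 kg/m³
  option U: M = 22.9×10⁻³
  option P: M = 12.3×10⁻³
  option Y: M = 4.59×10⁻³
  option C: M = 3.59×10⁻³
  option A: M = 3.46×10⁻³
  option V: M = 3.31×10⁻³
  option W: M = 2.11×10⁻³
Highest index: option U.

option U, M = 22.9×10⁻³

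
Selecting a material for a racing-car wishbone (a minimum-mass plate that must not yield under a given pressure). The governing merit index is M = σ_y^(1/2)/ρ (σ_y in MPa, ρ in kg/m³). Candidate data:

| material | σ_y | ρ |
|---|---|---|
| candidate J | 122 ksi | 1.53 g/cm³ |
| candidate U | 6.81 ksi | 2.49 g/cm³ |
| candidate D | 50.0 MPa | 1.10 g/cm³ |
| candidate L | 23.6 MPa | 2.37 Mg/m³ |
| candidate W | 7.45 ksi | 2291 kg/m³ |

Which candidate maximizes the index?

candidate J

Normalizing units and computing the index:
  candidate J: σ_y = 841.2 MPa, ρ = 1530 kg/m³
  candidate U: σ_y = 46.95 MPa, ρ = 2490 kg/m³
  candidate D: σ_y = 50.00 MPa, ρ = 1100 kg/m³
  candidate L: σ_y = 23.60 MPa, ρ = 2370 kg/m³
  candidate W: σ_y = 51.37 MPa, ρ = 2291 kg/m³
  candidate J: M = 19.0×10⁻³
  candidate D: M = 6.43×10⁻³
  candidate W: M = 3.13×10⁻³
  candidate U: M = 2.75×10⁻³
  candidate L: M = 2.05×10⁻³
The maximum is for candidate J.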